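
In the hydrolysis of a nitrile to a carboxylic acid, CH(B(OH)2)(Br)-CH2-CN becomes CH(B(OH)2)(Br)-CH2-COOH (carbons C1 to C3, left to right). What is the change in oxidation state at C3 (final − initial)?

Before: C3 has 1 bond to C, 3 bonds to N → oxidation state +3.
After: C3 has 1 bond to C, 3 bonds to O → oxidation state +3.
Δ = +3 − (+3) = 0, so no net redox change at C3.

0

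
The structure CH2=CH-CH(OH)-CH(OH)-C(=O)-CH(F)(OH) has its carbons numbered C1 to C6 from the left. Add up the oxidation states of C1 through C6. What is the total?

Tallying each carbon's bonds:
C1: 2C, 2H → 0 − 2 = -2
C2: 3C, 1H → 0 − 1 = -1
C3: 2C, 1H, 1O → 0 − 1 + 1 = 0
C4: 2C, 1H, 1O → 0 − 1 + 1 = 0
C5: 2C, 2O → 0 + 2 = +2
C6: 1C, 1H, 1O, 1F → 0 − 1 + 1 + 1 = +1
Sum = -2 − 1 + 0 + 0 + 2 + 1 = 0.

0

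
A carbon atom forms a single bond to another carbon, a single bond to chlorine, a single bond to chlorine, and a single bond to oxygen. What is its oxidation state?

The carbon has one bond to C (0), one bond to Cl (+1), one bond to O (+1), one bond to Cl (+1).
Oxidation state = 0 + 1 + 1 + 1 = +3.

+3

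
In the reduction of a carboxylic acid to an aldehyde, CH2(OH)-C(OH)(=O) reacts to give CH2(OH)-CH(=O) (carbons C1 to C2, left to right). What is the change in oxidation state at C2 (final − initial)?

-2

Before: C2 has 1 bond to C, 3 bonds to O → oxidation state +3.
After: C2 has 1 bond to C, 1 bond to H, 2 bonds to O → oxidation state +1.
Δ = +1 − (+3) = -2, so this is a reduction at C2.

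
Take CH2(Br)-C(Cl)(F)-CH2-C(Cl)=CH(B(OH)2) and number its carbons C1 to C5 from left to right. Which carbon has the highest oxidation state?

C2

Tallying each carbon's bonds:
C1: 1C, 2H, 1Br → 0 − 2 + 1 = -1
C2: 2C, 1F, 1Cl → 0 + 1 + 1 = +2
C3: 2C, 2H → 0 − 2 = -2
C4: 3C, 1Cl → 0 + 1 = +1
C5: 2C, 1H, 1B → 0 − 1 − 1 = -2
The most oxidised carbon is C2 at +2.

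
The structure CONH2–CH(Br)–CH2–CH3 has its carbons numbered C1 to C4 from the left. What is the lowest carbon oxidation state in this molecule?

-3

Tallying each carbon's bonds:
C1: 1C, 2O, 1N → 0 + 2 + 1 = +3
C2: 2C, 1H, 1Br → 0 − 1 + 1 = 0
C3: 2C, 2H → 0 − 2 = -2
C4: 1C, 3H → 0 − 3 = -3
The lowest value is -3.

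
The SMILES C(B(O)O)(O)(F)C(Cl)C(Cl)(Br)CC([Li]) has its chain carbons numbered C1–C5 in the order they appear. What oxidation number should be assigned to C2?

Assign +1 per bond to O/N/halogen, −1 per bond to H or an electropositive element, and 0 per bond to carbon.
C2 has one bond to C (0), one bond to C (0), one bond to H (-1), one bond to Cl (+1).
Oxidation state = 0 + 0 − 1 + 1 = 0.

0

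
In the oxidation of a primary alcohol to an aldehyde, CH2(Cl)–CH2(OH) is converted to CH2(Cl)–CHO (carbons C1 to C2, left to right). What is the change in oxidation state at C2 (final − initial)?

Before: C2 has 1 bond to C, 2 bonds to H, 1 bond to O → oxidation state -1.
After: C2 has 1 bond to C, 1 bond to H, 2 bonds to O → oxidation state +1.
Δ = +1 − (-1) = +2, so this is an oxidation at C2.

+2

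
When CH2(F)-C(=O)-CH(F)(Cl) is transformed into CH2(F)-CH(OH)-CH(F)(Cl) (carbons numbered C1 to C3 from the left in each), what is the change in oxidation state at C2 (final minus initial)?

Before: C2 has 2 bonds to C, 2 bonds to O → oxidation state +2.
After: C2 has 2 bonds to C, 1 bond to H, 1 bond to O → oxidation state 0.
Δ = 0 − (+2) = -2, so this is a reduction at C2.

-2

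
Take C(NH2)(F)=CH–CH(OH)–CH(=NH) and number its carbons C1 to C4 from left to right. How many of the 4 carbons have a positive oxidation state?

2

Tallying each carbon's bonds:
C1: 2C, 1N, 1F → 0 + 1 + 1 = +2
C2: 3C, 1H → 0 − 1 = -1
C3: 2C, 1H, 1O → 0 − 1 + 1 = 0
C4: 1C, 1H, 2N → 0 − 1 + 2 = +1
2 carbons (C1, C4) meet the condition.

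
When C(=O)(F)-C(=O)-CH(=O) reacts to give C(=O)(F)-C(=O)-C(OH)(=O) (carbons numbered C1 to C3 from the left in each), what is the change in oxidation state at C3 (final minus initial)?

+2

Before: C3 has 1 bond to C, 1 bond to H, 2 bonds to O → oxidation state +1.
After: C3 has 1 bond to C, 3 bonds to O → oxidation state +3.
Δ = +3 − (+1) = +2, so this is an oxidation at C3.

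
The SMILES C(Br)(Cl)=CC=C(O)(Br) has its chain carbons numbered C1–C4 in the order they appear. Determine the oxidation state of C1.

C1 has a double bond to C (2×0 = 0), one bond to Br (+1), one bond to Cl (+1).
Oxidation state = 0 + 1 + 1 = +2.

+2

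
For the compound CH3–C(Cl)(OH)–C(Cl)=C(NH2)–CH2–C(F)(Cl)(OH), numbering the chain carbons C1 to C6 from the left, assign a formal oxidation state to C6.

+3

C6 has one bond to C (0), one bond to F (+1), one bond to Cl (+1), one bond to O (+1).
Oxidation state = 0 + 1 + 1 + 1 = +3.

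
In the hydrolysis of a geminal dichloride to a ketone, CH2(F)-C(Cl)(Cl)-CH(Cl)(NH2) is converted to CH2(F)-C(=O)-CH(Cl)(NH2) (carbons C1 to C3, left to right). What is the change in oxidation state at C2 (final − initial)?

Before: C2 has 2 bonds to C, 2 bonds to Cl → oxidation state +2.
After: C2 has 2 bonds to C, 2 bonds to O → oxidation state +2.
Δ = +2 − (+2) = 0, so no net redox change at C2.

0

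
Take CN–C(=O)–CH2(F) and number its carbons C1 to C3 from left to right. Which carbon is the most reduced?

Tallying each carbon's bonds:
C1: 1C, 3N → 0 + 3 = +3
C2: 2C, 2O → 0 + 2 = +2
C3: 1C, 2H, 1F → 0 − 2 + 1 = -1
The most reduced carbon is C3 at -1.

C3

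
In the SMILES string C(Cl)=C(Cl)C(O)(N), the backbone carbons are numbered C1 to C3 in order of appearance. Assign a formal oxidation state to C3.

+1

C3 has one bond to C (0), one bond to O (+1), one bond to H (-1), one bond to N (+1).
Oxidation state = 0 + 1 − 1 + 1 = +1.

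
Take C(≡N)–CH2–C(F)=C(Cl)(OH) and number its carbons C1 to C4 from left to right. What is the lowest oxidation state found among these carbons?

-2

Count +1 for every bond to an atom more electronegative than carbon and −1 for every bond to one less electronegative; C–C bonds are 0. Tallying each carbon:
C1: 1C, 3N → 0 + 3 = +3
C2: 2C, 2H → 0 − 2 = -2
C3: 3C, 1F → 0 + 1 = +1
C4: 2C, 1O, 1Cl → 0 + 1 + 1 = +2
The lowest value is -2.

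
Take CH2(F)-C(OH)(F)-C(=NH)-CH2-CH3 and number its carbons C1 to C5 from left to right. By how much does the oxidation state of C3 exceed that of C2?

C3: 2C, 2N → 0 + 2 = +2
C2: 2C, 1O, 1F → 0 + 1 + 1 = +2
Difference: +2 − (+2) = 0.

0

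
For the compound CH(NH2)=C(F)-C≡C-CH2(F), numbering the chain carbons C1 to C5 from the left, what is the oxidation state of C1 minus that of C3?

C1: 2C, 1H, 1N → 0 − 1 + 1 = 0
C3: 4C → 0 = 0
Difference: 0 − (0) = 0.

0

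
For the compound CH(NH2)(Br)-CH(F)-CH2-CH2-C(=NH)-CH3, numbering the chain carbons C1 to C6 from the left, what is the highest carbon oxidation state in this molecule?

Each bond to a more electronegative atom (O, N, halogen) counts +1, each bond to a less electronegative atom (H, metal, B, Si) counts −1, and each C–C bond counts 0. Tallying each carbon:
C1: 1C, 1H, 1N, 1Br → 0 − 1 + 1 + 1 = +1
C2: 2C, 1H, 1F → 0 − 1 + 1 = 0
C3: 2C, 2H → 0 − 2 = -2
C4: 2C, 2H → 0 − 2 = -2
C5: 2C, 2N → 0 + 2 = +2
C6: 1C, 3H → 0 − 3 = -3
The highest value is +2.

+2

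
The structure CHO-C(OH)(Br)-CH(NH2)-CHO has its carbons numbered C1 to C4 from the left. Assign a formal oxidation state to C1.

C1 has one bond to C (0), a double bond to O (2×+1 = +2), one bond to H (-1).
Oxidation state = 0 + 2 − 1 = +1.

+1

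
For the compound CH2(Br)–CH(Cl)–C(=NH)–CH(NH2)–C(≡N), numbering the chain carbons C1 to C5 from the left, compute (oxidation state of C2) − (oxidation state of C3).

-2

C2: 2C, 1H, 1Cl → 0 − 1 + 1 = 0
C3: 2C, 2N → 0 + 2 = +2
Difference: 0 − (+2) = -2.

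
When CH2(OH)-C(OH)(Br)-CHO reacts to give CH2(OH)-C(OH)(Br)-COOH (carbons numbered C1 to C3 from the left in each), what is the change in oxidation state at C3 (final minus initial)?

Before: C3 has 1 bond to C, 1 bond to H, 2 bonds to O → oxidation state +1.
After: C3 has 1 bond to C, 3 bonds to O → oxidation state +3.
Δ = +3 − (+1) = +2, so this is an oxidation at C3.

+2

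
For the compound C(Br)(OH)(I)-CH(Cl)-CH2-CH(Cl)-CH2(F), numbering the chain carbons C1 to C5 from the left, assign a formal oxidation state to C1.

Assign +1 per bond to O/N/halogen, −1 per bond to H or an electropositive element, and 0 per bond to carbon.
C1 has one bond to C (0), one bond to Br (+1), one bond to O (+1), one bond to I (+1).
Oxidation state = 0 + 1 + 1 + 1 = +3.

+3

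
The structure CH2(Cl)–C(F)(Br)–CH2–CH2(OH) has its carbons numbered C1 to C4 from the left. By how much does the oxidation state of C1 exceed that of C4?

0

C1: 1C, 2H, 1Cl → 0 − 2 + 1 = -1
C4: 1C, 2H, 1O → 0 − 2 + 1 = -1
Difference: -1 − (-1) = 0.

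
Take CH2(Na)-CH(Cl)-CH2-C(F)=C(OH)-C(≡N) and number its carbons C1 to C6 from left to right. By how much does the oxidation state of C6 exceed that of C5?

+2

C6: 1C, 3N → 0 + 3 = +3
C5: 3C, 1O → 0 + 1 = +1
Difference: +3 − (+1) = +2.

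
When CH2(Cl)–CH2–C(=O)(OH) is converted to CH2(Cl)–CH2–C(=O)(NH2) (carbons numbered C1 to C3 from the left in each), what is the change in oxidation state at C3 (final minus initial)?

Before: C3 has 1 bond to C, 3 bonds to O → oxidation state +3.
After: C3 has 1 bond to C, 2 bonds to O, 1 bond to N → oxidation state +3.
Δ = +3 − (+3) = 0, so no net redox change at C3.

0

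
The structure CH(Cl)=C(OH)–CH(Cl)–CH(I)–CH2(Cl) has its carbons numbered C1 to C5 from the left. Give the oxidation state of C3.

0

Each bond to a more electronegative atom (O, N, halogen) counts +1, each bond to a less electronegative atom (H, metal, B, Si) counts −1, and each C–C bond counts 0.
C3 has one bond to C (0), one bond to C (0), one bond to H (-1), one bond to Cl (+1).
Oxidation state = 0 + 0 − 1 + 1 = 0.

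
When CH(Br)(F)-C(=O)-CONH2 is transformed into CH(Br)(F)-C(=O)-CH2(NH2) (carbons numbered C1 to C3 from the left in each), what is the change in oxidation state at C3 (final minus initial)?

Before: C3 has 1 bond to C, 2 bonds to O, 1 bond to N → oxidation state +3.
After: C3 has 1 bond to C, 2 bonds to H, 1 bond to N → oxidation state -1.
Δ = -1 − (+3) = -4, so this is a reduction at C3.

-4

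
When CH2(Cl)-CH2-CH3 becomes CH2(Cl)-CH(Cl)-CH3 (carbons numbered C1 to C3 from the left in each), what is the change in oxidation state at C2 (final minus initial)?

+2

Before: C2 has 2 bonds to C, 2 bonds to H → oxidation state -2.
After: C2 has 2 bonds to C, 1 bond to H, 1 bond to Cl → oxidation state 0.
Δ = 0 − (-2) = +2, so this is an oxidation at C2.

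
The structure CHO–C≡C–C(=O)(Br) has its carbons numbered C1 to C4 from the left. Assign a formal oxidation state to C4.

C4 has one bond to C (0), a double bond to O (2×+1 = +2), one bond to Br (+1).
Oxidation state = 0 + 2 + 1 = +3.

+3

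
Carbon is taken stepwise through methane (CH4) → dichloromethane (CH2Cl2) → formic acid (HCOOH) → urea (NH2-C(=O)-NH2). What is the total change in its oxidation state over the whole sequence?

+8

Carbon oxidation states along the series — methane: -4, dichloromethane: 0, formic acid: +2, urea: +4.
Net change = +4 − (-4) = +8.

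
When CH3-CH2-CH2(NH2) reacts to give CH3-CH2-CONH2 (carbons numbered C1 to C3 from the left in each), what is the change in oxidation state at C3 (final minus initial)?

Before: C3 has 1 bond to C, 2 bonds to H, 1 bond to N → oxidation state -1.
After: C3 has 1 bond to C, 2 bonds to O, 1 bond to N → oxidation state +3.
Δ = +3 − (-1) = +4, so this is an oxidation at C3.

+4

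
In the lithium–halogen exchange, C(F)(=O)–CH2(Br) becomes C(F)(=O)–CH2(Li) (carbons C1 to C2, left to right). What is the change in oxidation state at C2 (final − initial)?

Before: C2 has 1 bond to C, 2 bonds to H, 1 bond to Br → oxidation state -1.
After: C2 has 1 bond to C, 2 bonds to H, 1 bond to Li → oxidation state -3.
Δ = -3 − (-1) = -2, so this is a reduction at C2.

-2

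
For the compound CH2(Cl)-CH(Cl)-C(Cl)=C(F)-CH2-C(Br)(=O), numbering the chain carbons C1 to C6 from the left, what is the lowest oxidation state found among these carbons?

-2

Count +1 for every bond to an atom more electronegative than carbon and −1 for every bond to one less electronegative; C–C bonds are 0. Tallying each carbon:
C1: 1C, 2H, 1Cl → 0 − 2 + 1 = -1
C2: 2C, 1H, 1Cl → 0 − 1 + 1 = 0
C3: 3C, 1Cl → 0 + 1 = +1
C4: 3C, 1F → 0 + 1 = +1
C5: 2C, 2H → 0 − 2 = -2
C6: 1C, 2O, 1Br → 0 + 2 + 1 = +3
The lowest value is -2.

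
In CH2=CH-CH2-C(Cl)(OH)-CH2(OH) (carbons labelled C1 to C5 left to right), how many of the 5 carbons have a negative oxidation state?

Count +1 for every bond to an atom more electronegative than carbon and −1 for every bond to one less electronegative; C–C bonds are 0. Tallying each carbon:
C1: 2C, 2H → 0 − 2 = -2
C2: 3C, 1H → 0 − 1 = -1
C3: 2C, 2H → 0 − 2 = -2
C4: 2C, 1O, 1Cl → 0 + 1 + 1 = +2
C5: 1C, 2H, 1O → 0 − 2 + 1 = -1
4 carbons (C1, C2, C3, C5) meet the condition.

4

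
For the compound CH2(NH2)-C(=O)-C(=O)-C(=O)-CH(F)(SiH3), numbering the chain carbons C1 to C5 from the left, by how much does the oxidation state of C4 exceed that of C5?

C4: 2C, 2O → 0 + 2 = +2
C5: 1C, 1H, 1F, 1Si → 0 − 1 + 1 − 1 = -1
Difference: +2 − (-1) = +3.

+3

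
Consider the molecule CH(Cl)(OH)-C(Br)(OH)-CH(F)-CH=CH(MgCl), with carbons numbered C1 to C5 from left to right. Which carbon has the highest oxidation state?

Assign +1 per bond to O/N/halogen, −1 per bond to H or an electropositive element, and 0 per bond to carbon. Tallying each carbon:
C1: 1C, 1H, 1O, 1Cl → 0 − 1 + 1 + 1 = +1
C2: 2C, 1O, 1Br → 0 + 1 + 1 = +2
C3: 2C, 1H, 1F → 0 − 1 + 1 = 0
C4: 3C, 1H → 0 − 1 = -1
C5: 2C, 1H, 1Mg → 0 − 1 − 1 = -2
The most oxidised carbon is C2 at +2.

C2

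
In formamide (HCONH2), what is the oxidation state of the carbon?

Bonds to more-electronegative neighbours contribute +1 each, bonds to H or metals contribute −1 each, and C–C bonds contribute 0.
The carbon has one bond to H (-1), a double bond to O (2×+1 = +2), one bond to N (+1).
Oxidation state = -1 + 2 + 1 = +2.

+2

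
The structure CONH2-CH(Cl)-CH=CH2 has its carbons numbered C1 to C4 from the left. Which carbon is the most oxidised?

C1

Assign +1 per bond to O/N/halogen, −1 per bond to H or an electropositive element, and 0 per bond to carbon. Tallying each carbon:
C1: 1C, 2O, 1N → 0 + 2 + 1 = +3
C2: 2C, 1H, 1Cl → 0 − 1 + 1 = 0
C3: 3C, 1H → 0 − 1 = -1
C4: 2C, 2H → 0 − 2 = -2
The most oxidised carbon is C1 at +3.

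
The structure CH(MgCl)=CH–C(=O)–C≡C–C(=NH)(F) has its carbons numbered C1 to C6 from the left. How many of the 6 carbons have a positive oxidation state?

2

Each bond to a more electronegative atom (O, N, halogen) counts +1, each bond to a less electronegative atom (H, metal, B, Si) counts −1, and each C–C bond counts 0. Tallying each carbon:
C1: 2C, 1H, 1Mg → 0 − 1 − 1 = -2
C2: 3C, 1H → 0 − 1 = -1
C3: 2C, 2O → 0 + 2 = +2
C4: 4C → 0 = 0
C5: 4C → 0 = 0
C6: 1C, 2N, 1F → 0 + 2 + 1 = +3
2 carbons (C3, C6) meet the condition.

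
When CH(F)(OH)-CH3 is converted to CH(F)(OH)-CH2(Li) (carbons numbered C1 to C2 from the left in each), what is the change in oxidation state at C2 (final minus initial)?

0

Before: C2 has 1 bond to C, 3 bonds to H → oxidation state -3.
After: C2 has 1 bond to C, 2 bonds to H, 1 bond to Li → oxidation state -3.
Δ = -3 − (-3) = 0, so no net redox change at C2.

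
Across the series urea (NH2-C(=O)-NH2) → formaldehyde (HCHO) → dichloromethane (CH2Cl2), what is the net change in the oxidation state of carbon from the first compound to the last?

-4

Carbon oxidation states along the series — urea: +4, formaldehyde: 0, dichloromethane: 0.
Net change = 0 − (+4) = -4.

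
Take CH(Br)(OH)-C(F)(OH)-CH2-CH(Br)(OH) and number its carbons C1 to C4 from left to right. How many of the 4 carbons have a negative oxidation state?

1

Tallying each carbon's bonds:
C1: 1C, 1H, 1O, 1Br → 0 − 1 + 1 + 1 = +1
C2: 2C, 1O, 1F → 0 + 1 + 1 = +2
C3: 2C, 2H → 0 − 2 = -2
C4: 1C, 1H, 1O, 1Br → 0 − 1 + 1 + 1 = +1
1 carbon (C3) meets the condition.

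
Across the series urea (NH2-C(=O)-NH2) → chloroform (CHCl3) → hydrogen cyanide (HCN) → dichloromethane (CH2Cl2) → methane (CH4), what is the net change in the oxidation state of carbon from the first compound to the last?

-8

Carbon oxidation states along the series — urea: +4, chloroform: +2, hydrogen cyanide: +2, dichloromethane: 0, methane: -4.
Net change = -4 − (+4) = -8.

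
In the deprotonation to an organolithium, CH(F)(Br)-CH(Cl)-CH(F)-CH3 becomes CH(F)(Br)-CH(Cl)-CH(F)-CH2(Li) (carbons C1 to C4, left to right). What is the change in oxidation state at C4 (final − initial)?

Before: C4 has 1 bond to C, 3 bonds to H → oxidation state -3.
After: C4 has 1 bond to C, 2 bonds to H, 1 bond to Li → oxidation state -3.
Δ = -3 − (-3) = 0, so no net redox change at C4.

0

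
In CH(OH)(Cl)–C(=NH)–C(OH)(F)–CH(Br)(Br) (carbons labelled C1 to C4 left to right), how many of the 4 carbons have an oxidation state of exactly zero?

Tallying each carbon's bonds:
C1: 1C, 1H, 1O, 1Cl → 0 − 1 + 1 + 1 = +1
C2: 2C, 2N → 0 + 2 = +2
C3: 2C, 1O, 1F → 0 + 1 + 1 = +2
C4: 1C, 1H, 2Br → 0 − 1 + 2 = +1
0 carbons meet the condition.

0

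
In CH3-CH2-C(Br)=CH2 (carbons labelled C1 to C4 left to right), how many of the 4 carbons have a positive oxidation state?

1

Tallying each carbon's bonds:
C1: 1C, 3H → 0 − 3 = -3
C2: 2C, 2H → 0 − 2 = -2
C3: 3C, 1Br → 0 + 1 = +1
C4: 2C, 2H → 0 − 2 = -2
1 carbon (C3) meets the condition.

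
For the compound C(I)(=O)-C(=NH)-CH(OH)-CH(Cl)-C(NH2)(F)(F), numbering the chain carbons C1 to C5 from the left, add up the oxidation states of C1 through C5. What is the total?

Bonds to more-electronegative neighbours contribute +1 each, bonds to H or metals contribute −1 each, and C–C bonds contribute 0. Tallying each carbon:
C1: 1C, 2O, 1I → 0 + 2 + 1 = +3
C2: 2C, 2N → 0 + 2 = +2
C3: 2C, 1H, 1O → 0 − 1 + 1 = 0
C4: 2C, 1H, 1Cl → 0 − 1 + 1 = 0
C5: 1C, 1N, 2F → 0 + 1 + 2 = +3
Sum = +3 + 2 + 0 + 0 + 3 = +8.

+8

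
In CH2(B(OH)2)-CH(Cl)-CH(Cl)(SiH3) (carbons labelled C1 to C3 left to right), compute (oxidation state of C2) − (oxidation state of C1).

+3

C2: 2C, 1H, 1Cl → 0 − 1 + 1 = 0
C1: 1C, 2H, 1B → 0 − 2 − 1 = -3
Difference: 0 − (-3) = +3.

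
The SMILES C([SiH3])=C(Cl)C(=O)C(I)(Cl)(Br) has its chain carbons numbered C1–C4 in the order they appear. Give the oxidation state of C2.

Assign +1 per bond to O/N/halogen, −1 per bond to H or an electropositive element, and 0 per bond to carbon.
C2 has a double bond to C (2×0 = 0), one bond to C (0), one bond to Cl (+1).
Oxidation state = 0 + 0 + 1 = +1.

+1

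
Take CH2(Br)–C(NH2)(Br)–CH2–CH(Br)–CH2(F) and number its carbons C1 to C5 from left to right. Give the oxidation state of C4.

0

Count +1 for every bond to an atom more electronegative than carbon and −1 for every bond to one less electronegative; C–C bonds are 0.
C4 has one bond to C (0), one bond to C (0), one bond to Br (+1), one bond to H (-1).
Oxidation state = 0 + 0 + 1 − 1 = 0.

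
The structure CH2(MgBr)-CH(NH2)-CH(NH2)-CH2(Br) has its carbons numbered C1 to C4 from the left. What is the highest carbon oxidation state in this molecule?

Each bond to a more electronegative atom (O, N, halogen) counts +1, each bond to a less electronegative atom (H, metal, B, Si) counts −1, and each C–C bond counts 0. Tallying each carbon:
C1: 1C, 2H, 1Mg → 0 − 2 − 1 = -3
C2: 2C, 1H, 1N → 0 − 1 + 1 = 0
C3: 2C, 1H, 1N → 0 − 1 + 1 = 0
C4: 1C, 2H, 1Br → 0 − 2 + 1 = -1
The highest value is 0.

0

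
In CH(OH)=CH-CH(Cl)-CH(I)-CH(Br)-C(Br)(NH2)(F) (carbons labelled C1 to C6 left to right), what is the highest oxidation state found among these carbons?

+3

Bonds to more-electronegative neighbours contribute +1 each, bonds to H or metals contribute −1 each, and C–C bonds contribute 0. Tallying each carbon:
C1: 2C, 1H, 1O → 0 − 1 + 1 = 0
C2: 3C, 1H → 0 − 1 = -1
C3: 2C, 1H, 1Cl → 0 − 1 + 1 = 0
C4: 2C, 1H, 1I → 0 − 1 + 1 = 0
C5: 2C, 1H, 1Br → 0 − 1 + 1 = 0
C6: 1C, 1N, 1F, 1Br → 0 + 1 + 1 + 1 = +3
The highest value is +3.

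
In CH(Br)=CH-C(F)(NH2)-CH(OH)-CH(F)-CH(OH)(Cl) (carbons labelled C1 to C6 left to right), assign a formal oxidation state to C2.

-1

C2 has a double bond to C (2×0 = 0), one bond to C (0), one bond to H (-1).
Oxidation state = 0 + 0 − 1 = -1.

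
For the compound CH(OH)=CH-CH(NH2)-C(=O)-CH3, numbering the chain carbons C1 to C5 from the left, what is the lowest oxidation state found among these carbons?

-3

Tallying each carbon's bonds:
C1: 2C, 1H, 1O → 0 − 1 + 1 = 0
C2: 3C, 1H → 0 − 1 = -1
C3: 2C, 1H, 1N → 0 − 1 + 1 = 0
C4: 2C, 2O → 0 + 2 = +2
C5: 1C, 3H → 0 − 3 = -3
The lowest value is -3.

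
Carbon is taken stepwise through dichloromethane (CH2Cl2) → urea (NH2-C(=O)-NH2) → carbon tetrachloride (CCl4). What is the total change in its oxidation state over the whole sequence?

+4

Carbon oxidation states along the series — dichloromethane: 0, urea: +4, carbon tetrachloride: +4.
Net change = +4 − (0) = +4.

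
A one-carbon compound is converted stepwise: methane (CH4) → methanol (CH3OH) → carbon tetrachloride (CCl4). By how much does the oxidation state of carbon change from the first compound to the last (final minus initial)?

Carbon oxidation states along the series — methane: -4, methanol: -2, carbon tetrachloride: +4.
Net change = +4 − (-4) = +8.

+8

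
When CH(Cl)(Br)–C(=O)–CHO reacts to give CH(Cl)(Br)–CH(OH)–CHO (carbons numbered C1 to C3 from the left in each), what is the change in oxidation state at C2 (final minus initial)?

-2

Before: C2 has 2 bonds to C, 2 bonds to O → oxidation state +2.
After: C2 has 2 bonds to C, 1 bond to H, 1 bond to O → oxidation state 0.
Δ = 0 − (+2) = -2, so this is a reduction at C2.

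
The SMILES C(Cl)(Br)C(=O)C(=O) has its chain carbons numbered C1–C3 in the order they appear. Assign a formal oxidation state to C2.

+2

Assign +1 per bond to O/N/halogen, −1 per bond to H or an electropositive element, and 0 per bond to carbon.
C2 has one bond to C (0), one bond to C (0), a double bond to O (2×+1 = +2).
Oxidation state = 0 + 0 + 2 = +2.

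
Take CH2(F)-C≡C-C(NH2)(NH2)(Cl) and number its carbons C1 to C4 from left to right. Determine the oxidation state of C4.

+3

Assign +1 per bond to O/N/halogen, −1 per bond to H or an electropositive element, and 0 per bond to carbon.
C4 has one bond to C (0), one bond to N (+1), one bond to N (+1), one bond to Cl (+1).
Oxidation state = 0 + 1 + 1 + 1 = +3.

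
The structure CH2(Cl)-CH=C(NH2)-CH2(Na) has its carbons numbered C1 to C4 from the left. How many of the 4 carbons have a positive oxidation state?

1

Tallying each carbon's bonds:
C1: 1C, 2H, 1Cl → 0 − 2 + 1 = -1
C2: 3C, 1H → 0 − 1 = -1
C3: 3C, 1N → 0 + 1 = +1
C4: 1C, 2H, 1Na → 0 − 2 − 1 = -3
1 carbon (C3) meets the condition.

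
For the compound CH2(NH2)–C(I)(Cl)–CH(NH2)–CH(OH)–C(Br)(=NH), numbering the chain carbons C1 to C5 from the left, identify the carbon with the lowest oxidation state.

C1

Each bond to a more electronegative atom (O, N, halogen) counts +1, each bond to a less electronegative atom (H, metal, B, Si) counts −1, and each C–C bond counts 0. Tallying each carbon:
C1: 1C, 2H, 1N → 0 − 2 + 1 = -1
C2: 2C, 1Cl, 1I → 0 + 1 + 1 = +2
C3: 2C, 1H, 1N → 0 − 1 + 1 = 0
C4: 2C, 1H, 1O → 0 − 1 + 1 = 0
C5: 1C, 2N, 1Br → 0 + 2 + 1 = +3
The most reduced carbon is C1 at -1.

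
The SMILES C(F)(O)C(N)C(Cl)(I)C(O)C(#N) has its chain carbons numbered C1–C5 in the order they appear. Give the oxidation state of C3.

+2

Assign +1 per bond to O/N/halogen, −1 per bond to H or an electropositive element, and 0 per bond to carbon.
C3 has one bond to C (0), one bond to C (0), one bond to Cl (+1), one bond to I (+1).
Oxidation state = 0 + 0 + 1 + 1 = +2.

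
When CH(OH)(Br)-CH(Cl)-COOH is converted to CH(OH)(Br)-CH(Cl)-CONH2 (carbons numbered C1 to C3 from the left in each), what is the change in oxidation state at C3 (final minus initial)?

Before: C3 has 1 bond to C, 3 bonds to O → oxidation state +3.
After: C3 has 1 bond to C, 2 bonds to O, 1 bond to N → oxidation state +3.
Δ = +3 − (+3) = 0, so no net redox change at C3.

0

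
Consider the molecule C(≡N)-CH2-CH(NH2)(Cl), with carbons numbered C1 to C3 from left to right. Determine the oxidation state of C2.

-2

Bonds to more-electronegative neighbours contribute +1 each, bonds to H or metals contribute −1 each, and C–C bonds contribute 0.
C2 has one bond to C (0), one bond to C (0), one bond to H (-1), one bond to H (-1).
Oxidation state = 0 + 0 − 1 − 1 = -2.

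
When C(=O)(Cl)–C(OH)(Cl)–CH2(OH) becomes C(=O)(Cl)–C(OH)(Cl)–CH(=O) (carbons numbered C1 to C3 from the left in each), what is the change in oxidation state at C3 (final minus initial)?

+2

Before: C3 has 1 bond to C, 2 bonds to H, 1 bond to O → oxidation state -1.
After: C3 has 1 bond to C, 1 bond to H, 2 bonds to O → oxidation state +1.
Δ = +1 − (-1) = +2, so this is an oxidation at C3.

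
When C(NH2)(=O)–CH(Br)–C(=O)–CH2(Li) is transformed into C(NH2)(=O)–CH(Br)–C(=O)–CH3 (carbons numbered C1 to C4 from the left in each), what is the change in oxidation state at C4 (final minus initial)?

0

Before: C4 has 1 bond to C, 2 bonds to H, 1 bond to Li → oxidation state -3.
After: C4 has 1 bond to C, 3 bonds to H → oxidation state -3.
Δ = -3 − (-3) = 0, so no net redox change at C4.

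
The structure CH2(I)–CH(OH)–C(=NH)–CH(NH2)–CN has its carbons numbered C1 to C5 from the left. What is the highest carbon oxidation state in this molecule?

Tallying each carbon's bonds:
C1: 1C, 2H, 1I → 0 − 2 + 1 = -1
C2: 2C, 1H, 1O → 0 − 1 + 1 = 0
C3: 2C, 2N → 0 + 2 = +2
C4: 2C, 1H, 1N → 0 − 1 + 1 = 0
C5: 1C, 3N → 0 + 3 = +3
The highest value is +3.

+3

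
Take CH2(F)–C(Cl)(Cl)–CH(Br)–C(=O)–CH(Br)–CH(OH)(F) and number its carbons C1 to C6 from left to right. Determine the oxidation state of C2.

C2 has one bond to C (0), one bond to C (0), one bond to Cl (+1), one bond to Cl (+1).
Oxidation state = 0 + 0 + 1 + 1 = +2.

+2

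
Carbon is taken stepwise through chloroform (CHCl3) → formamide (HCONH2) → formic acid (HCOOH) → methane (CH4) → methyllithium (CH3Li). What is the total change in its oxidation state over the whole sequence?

-6

Carbon oxidation states along the series — chloroform: +2, formamide: +2, formic acid: +2, methane: -4, methyllithium: -4.
Net change = -4 − (+2) = -6.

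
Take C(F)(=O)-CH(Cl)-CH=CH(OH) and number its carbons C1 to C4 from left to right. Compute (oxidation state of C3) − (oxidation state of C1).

C3: 3C, 1H → 0 − 1 = -1
C1: 1C, 2O, 1F → 0 + 2 + 1 = +3
Difference: -1 − (+3) = -4.

-4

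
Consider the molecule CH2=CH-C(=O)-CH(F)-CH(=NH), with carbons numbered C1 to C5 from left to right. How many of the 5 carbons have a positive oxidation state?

2

Count +1 for every bond to an atom more electronegative than carbon and −1 for every bond to one less electronegative; C–C bonds are 0. Tallying each carbon:
C1: 2C, 2H → 0 − 2 = -2
C2: 3C, 1H → 0 − 1 = -1
C3: 2C, 2O → 0 + 2 = +2
C4: 2C, 1H, 1F → 0 − 1 + 1 = 0
C5: 1C, 1H, 2N → 0 − 1 + 2 = +1
2 carbons (C3, C5) meet the condition.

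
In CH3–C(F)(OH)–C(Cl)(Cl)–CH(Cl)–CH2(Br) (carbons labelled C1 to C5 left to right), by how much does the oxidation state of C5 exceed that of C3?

-3

C5: 1C, 2H, 1Br → 0 − 2 + 1 = -1
C3: 2C, 2Cl → 0 + 2 = +2
Difference: -1 − (+2) = -3.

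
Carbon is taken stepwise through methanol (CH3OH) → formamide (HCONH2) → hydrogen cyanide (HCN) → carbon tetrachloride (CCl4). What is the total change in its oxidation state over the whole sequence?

Carbon oxidation states along the series — methanol: -2, formamide: +2, hydrogen cyanide: +2, carbon tetrachloride: +4.
Net change = +4 − (-2) = +6.

+6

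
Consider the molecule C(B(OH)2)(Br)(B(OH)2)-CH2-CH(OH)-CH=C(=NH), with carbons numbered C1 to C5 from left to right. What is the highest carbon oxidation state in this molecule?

+2

Tallying each carbon's bonds:
C1: 1C, 1Br, 2B → 0 + 1 − 2 = -1
C2: 2C, 2H → 0 − 2 = -2
C3: 2C, 1H, 1O → 0 − 1 + 1 = 0
C4: 3C, 1H → 0 − 1 = -1
C5: 2C, 2N → 0 + 2 = +2
The highest value is +2.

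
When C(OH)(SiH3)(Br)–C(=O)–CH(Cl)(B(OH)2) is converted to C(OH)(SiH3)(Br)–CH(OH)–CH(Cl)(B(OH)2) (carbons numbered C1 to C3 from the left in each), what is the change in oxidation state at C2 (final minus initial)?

-2

Before: C2 has 2 bonds to C, 2 bonds to O → oxidation state +2.
After: C2 has 2 bonds to C, 1 bond to H, 1 bond to O → oxidation state 0.
Δ = 0 − (+2) = -2, so this is a reduction at C2.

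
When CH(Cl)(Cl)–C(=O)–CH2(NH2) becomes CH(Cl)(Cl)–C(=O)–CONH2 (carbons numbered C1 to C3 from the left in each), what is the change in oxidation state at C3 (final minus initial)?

+4

Before: C3 has 1 bond to C, 2 bonds to H, 1 bond to N → oxidation state -1.
After: C3 has 1 bond to C, 2 bonds to O, 1 bond to N → oxidation state +3.
Δ = +3 − (-1) = +4, so this is an oxidation at C3.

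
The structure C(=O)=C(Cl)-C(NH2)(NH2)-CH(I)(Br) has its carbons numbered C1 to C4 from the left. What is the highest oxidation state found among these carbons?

+2

Assign +1 per bond to O/N/halogen, −1 per bond to H or an electropositive element, and 0 per bond to carbon. Tallying each carbon:
C1: 2C, 2O → 0 + 2 = +2
C2: 3C, 1Cl → 0 + 1 = +1
C3: 2C, 2N → 0 + 2 = +2
C4: 1C, 1H, 1Br, 1I → 0 − 1 + 1 + 1 = +1
The highest value is +2.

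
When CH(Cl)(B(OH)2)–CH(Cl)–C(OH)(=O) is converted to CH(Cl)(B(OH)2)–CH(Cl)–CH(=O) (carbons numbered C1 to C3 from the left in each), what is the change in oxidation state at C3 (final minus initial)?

Before: C3 has 1 bond to C, 3 bonds to O → oxidation state +3.
After: C3 has 1 bond to C, 1 bond to H, 2 bonds to O → oxidation state +1.
Δ = +1 − (+3) = -2, so this is a reduction at C3.

-2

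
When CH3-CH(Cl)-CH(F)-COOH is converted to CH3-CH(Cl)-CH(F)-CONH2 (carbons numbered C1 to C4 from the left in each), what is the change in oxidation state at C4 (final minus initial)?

0

Before: C4 has 1 bond to C, 3 bonds to O → oxidation state +3.
After: C4 has 1 bond to C, 2 bonds to O, 1 bond to N → oxidation state +3.
Δ = +3 − (+3) = 0, so no net redox change at C4.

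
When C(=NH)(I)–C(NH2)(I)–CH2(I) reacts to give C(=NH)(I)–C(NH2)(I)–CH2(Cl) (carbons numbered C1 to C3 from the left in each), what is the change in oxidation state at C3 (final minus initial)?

Before: C3 has 1 bond to C, 2 bonds to H, 1 bond to I → oxidation state -1.
After: C3 has 1 bond to C, 2 bonds to H, 1 bond to Cl → oxidation state -1.
Δ = -1 − (-1) = 0, so no net redox change at C3.

0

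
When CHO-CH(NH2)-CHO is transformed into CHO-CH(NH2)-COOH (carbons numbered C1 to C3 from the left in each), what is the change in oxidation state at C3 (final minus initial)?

Before: C3 has 1 bond to C, 1 bond to H, 2 bonds to O → oxidation state +1.
After: C3 has 1 bond to C, 3 bonds to O → oxidation state +3.
Δ = +3 − (+1) = +2, so this is an oxidation at C3.

+2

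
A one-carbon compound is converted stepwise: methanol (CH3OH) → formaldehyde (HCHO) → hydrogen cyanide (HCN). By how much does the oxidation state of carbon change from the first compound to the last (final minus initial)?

Carbon oxidation states along the series — methanol: -2, formaldehyde: 0, hydrogen cyanide: +2.
Net change = +2 − (-2) = +4.

+4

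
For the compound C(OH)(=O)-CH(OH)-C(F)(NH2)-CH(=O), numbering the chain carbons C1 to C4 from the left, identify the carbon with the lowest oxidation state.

C2

Tallying each carbon's bonds:
C1: 1C, 3O → 0 + 3 = +3
C2: 2C, 1H, 1O → 0 − 1 + 1 = 0
C3: 2C, 1N, 1F → 0 + 1 + 1 = +2
C4: 1C, 1H, 2O → 0 − 1 + 2 = +1
The most reduced carbon is C2 at 0.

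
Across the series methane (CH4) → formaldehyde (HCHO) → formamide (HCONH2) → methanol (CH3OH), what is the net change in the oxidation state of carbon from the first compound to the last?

Carbon oxidation states along the series — methane: -4, formaldehyde: 0, formamide: +2, methanol: -2.
Net change = -2 − (-4) = +2.

+2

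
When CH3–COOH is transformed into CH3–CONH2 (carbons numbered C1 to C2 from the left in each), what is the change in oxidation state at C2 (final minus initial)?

0

Before: C2 has 1 bond to C, 3 bonds to O → oxidation state +3.
After: C2 has 1 bond to C, 2 bonds to O, 1 bond to N → oxidation state +3.
Δ = +3 − (+3) = 0, so no net redox change at C2.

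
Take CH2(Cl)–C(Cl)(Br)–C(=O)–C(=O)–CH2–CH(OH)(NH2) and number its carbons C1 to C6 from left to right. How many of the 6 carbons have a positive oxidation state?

Tallying each carbon's bonds:
C1: 1C, 2H, 1Cl → 0 − 2 + 1 = -1
C2: 2C, 1Cl, 1Br → 0 + 1 + 1 = +2
C3: 2C, 2O → 0 + 2 = +2
C4: 2C, 2O → 0 + 2 = +2
C5: 2C, 2H → 0 − 2 = -2
C6: 1C, 1H, 1O, 1N → 0 − 1 + 1 + 1 = +1
4 carbons (C2, C3, C4, C6) meet the condition.

4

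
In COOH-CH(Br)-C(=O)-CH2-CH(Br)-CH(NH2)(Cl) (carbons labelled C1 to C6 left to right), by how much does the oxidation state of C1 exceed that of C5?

C1: 1C, 3O → 0 + 3 = +3
C5: 2C, 1H, 1Br → 0 − 1 + 1 = 0
Difference: +3 − (0) = +3.

+3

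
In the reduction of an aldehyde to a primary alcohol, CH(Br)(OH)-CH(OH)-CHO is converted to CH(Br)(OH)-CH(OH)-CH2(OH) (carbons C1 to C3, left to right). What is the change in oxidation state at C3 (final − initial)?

-2

Before: C3 has 1 bond to C, 1 bond to H, 2 bonds to O → oxidation state +1.
After: C3 has 1 bond to C, 2 bonds to H, 1 bond to O → oxidation state -1.
Δ = -1 − (+1) = -2, so this is a reduction at C3.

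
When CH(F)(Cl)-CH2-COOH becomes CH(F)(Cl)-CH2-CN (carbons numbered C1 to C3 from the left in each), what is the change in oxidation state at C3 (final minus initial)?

0

Before: C3 has 1 bond to C, 3 bonds to O → oxidation state +3.
After: C3 has 1 bond to C, 3 bonds to N → oxidation state +3.
Δ = +3 − (+3) = 0, so no net redox change at C3.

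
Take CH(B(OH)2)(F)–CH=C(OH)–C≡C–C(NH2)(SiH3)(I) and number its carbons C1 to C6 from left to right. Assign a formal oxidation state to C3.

+1

Each bond to a more electronegative atom (O, N, halogen) counts +1, each bond to a less electronegative atom (H, metal, B, Si) counts −1, and each C–C bond counts 0.
C3 has a double bond to C (2×0 = 0), one bond to C (0), one bond to O (+1).
Oxidation state = 0 + 0 + 1 = +1.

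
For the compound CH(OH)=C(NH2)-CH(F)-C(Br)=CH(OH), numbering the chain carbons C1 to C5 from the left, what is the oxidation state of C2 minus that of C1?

C2: 3C, 1N → 0 + 1 = +1
C1: 2C, 1H, 1O → 0 − 1 + 1 = 0
Difference: +1 − (0) = +1.

+1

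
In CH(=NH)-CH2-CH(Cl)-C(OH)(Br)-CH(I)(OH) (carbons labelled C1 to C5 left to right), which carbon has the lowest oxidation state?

Tallying each carbon's bonds:
C1: 1C, 1H, 2N → 0 − 1 + 2 = +1
C2: 2C, 2H → 0 − 2 = -2
C3: 2C, 1H, 1Cl → 0 − 1 + 1 = 0
C4: 2C, 1O, 1Br → 0 + 1 + 1 = +2
C5: 1C, 1H, 1O, 1I → 0 − 1 + 1 + 1 = +1
The most reduced carbon is C2 at -2.

C2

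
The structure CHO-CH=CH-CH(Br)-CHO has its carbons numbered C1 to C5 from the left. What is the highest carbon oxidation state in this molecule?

Tallying each carbon's bonds:
C1: 1C, 1H, 2O → 0 − 1 + 2 = +1
C2: 3C, 1H → 0 − 1 = -1
C3: 3C, 1H → 0 − 1 = -1
C4: 2C, 1H, 1Br → 0 − 1 + 1 = 0
C5: 1C, 1H, 2O → 0 − 1 + 2 = +1
The highest value is +1.

+1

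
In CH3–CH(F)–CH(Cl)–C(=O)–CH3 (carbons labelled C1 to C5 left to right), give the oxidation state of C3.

Count +1 for every bond to an atom more electronegative than carbon and −1 for every bond to one less electronegative; C–C bonds are 0.
C3 has one bond to C (0), one bond to C (0), one bond to H (-1), one bond to Cl (+1).
Oxidation state = 0 + 0 − 1 + 1 = 0.

0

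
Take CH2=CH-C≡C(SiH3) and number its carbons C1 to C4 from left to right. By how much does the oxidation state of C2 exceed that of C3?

-1

C2: 3C, 1H → 0 − 1 = -1
C3: 4C → 0 = 0
Difference: -1 − (0) = -1.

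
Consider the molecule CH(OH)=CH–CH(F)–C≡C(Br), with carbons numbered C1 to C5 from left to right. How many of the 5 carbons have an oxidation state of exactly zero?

3

Tallying each carbon's bonds:
C1: 2C, 1H, 1O → 0 − 1 + 1 = 0
C2: 3C, 1H → 0 − 1 = -1
C3: 2C, 1H, 1F → 0 − 1 + 1 = 0
C4: 4C → 0 = 0
C5: 3C, 1Br → 0 + 1 = +1
3 carbons (C1, C3, C4) meet the condition.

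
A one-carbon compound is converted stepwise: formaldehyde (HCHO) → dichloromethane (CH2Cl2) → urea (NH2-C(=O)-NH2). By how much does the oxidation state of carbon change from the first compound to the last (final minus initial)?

Carbon oxidation states along the series — formaldehyde: 0, dichloromethane: 0, urea: +4.
Net change = +4 − (0) = +4.

+4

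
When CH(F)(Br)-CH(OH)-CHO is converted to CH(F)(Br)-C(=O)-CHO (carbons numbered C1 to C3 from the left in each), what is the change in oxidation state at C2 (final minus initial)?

+2

Before: C2 has 2 bonds to C, 1 bond to H, 1 bond to O → oxidation state 0.
After: C2 has 2 bonds to C, 2 bonds to O → oxidation state +2.
Δ = +2 − (0) = +2, so this is an oxidation at C2.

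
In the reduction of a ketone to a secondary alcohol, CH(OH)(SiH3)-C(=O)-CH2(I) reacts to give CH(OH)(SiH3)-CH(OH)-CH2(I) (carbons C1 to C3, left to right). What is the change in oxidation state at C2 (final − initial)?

-2

Before: C2 has 2 bonds to C, 2 bonds to O → oxidation state +2.
After: C2 has 2 bonds to C, 1 bond to H, 1 bond to O → oxidation state 0.
Δ = 0 − (+2) = -2, so this is a reduction at C2.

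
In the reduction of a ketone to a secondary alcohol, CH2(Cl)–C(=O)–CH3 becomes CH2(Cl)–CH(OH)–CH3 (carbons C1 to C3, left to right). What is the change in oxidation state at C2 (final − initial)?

Before: C2 has 2 bonds to C, 2 bonds to O → oxidation state +2.
After: C2 has 2 bonds to C, 1 bond to H, 1 bond to O → oxidation state 0.
Δ = 0 − (+2) = -2, so this is a reduction at C2.

-2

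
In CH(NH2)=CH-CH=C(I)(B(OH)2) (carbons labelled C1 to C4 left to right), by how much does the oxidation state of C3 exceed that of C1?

C3: 3C, 1H → 0 − 1 = -1
C1: 2C, 1H, 1N → 0 − 1 + 1 = 0
Difference: -1 − (0) = -1.

-1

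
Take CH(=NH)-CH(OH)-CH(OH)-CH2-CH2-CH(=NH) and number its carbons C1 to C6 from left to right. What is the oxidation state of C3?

0

Each bond to a more electronegative atom (O, N, halogen) counts +1, each bond to a less electronegative atom (H, metal, B, Si) counts −1, and each C–C bond counts 0.
C3 has one bond to C (0), one bond to C (0), one bond to O (+1), one bond to H (-1).
Oxidation state = 0 + 0 + 1 − 1 = 0.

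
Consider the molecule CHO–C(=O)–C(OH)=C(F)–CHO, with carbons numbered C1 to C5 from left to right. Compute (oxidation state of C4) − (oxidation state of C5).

C4: 3C, 1F → 0 + 1 = +1
C5: 1C, 1H, 2O → 0 − 1 + 2 = +1
Difference: +1 − (+1) = 0.

0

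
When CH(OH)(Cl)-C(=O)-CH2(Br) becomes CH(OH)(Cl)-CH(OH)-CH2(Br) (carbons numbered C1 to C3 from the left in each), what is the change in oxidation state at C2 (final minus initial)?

Before: C2 has 2 bonds to C, 2 bonds to O → oxidation state +2.
After: C2 has 2 bonds to C, 1 bond to H, 1 bond to O → oxidation state 0.
Δ = 0 − (+2) = -2, so this is a reduction at C2.

-2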